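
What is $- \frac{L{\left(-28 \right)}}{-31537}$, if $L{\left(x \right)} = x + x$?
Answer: $- \frac{56}{31537} \approx -0.0017757$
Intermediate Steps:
$L{\left(x \right)} = 2 x$
$- \frac{L{\left(-28 \right)}}{-31537} = - \frac{2 \left(-28\right)}{-31537} = - \frac{\left(-56\right) \left(-1\right)}{31537} = \left(-1\right) \frac{56}{31537} = - \frac{56}{31537}$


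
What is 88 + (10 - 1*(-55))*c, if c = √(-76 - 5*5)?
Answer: 88 + 65*I*√101 ≈ 88.0 + 653.24*I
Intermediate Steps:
c = I*√101 (c = √(-76 - 25) = √(-101) = I*√101 ≈ 10.05*I)
88 + (10 - 1*(-55))*c = 88 + (10 - 1*(-55))*(I*√101) = 88 + (10 + 55)*(I*√101) = 88 + 65*(I*√101) = 88 + 65*I*√101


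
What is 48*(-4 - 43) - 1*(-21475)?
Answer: 19219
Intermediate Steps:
48*(-4 - 43) - 1*(-21475) = 48*(-47) + 21475 = -2256 + 21475 = 19219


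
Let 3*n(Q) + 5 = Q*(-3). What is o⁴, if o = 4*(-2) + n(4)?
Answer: 2825761/81 ≈ 34886.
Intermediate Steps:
n(Q) = -5/3 - Q (n(Q) = -5/3 + (Q*(-3))/3 = -5/3 + (-3*Q)/3 = -5/3 - Q)
o = -41/3 (o = 4*(-2) + (-5/3 - 1*4) = -8 + (-5/3 - 4) = -8 - 17/3 = -41/3 ≈ -13.667)
o⁴ = (-41/3)⁴ = 2825761/81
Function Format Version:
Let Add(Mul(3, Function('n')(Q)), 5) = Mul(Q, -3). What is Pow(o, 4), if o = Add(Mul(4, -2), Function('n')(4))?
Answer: Rational(2825761, 81) ≈ 34886.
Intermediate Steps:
Function('n')(Q) = Add(Rational(-5, 3), Mul(-1, Q)) (Function('n')(Q) = Add(Rational(-5, 3), Mul(Rational(1, 3), Mul(Q, -3))) = Add(Rational(-5, 3), Mul(Rational(1, 3), Mul(-3, Q))) = Add(Rational(-5, 3), Mul(-1, Q)))
o = Rational(-41, 3) (o = Add(Mul(4, -2), Add(Rational(-5, 3), Mul(-1, 4))) = Add(-8, Add(Rational(-5, 3), -4)) = Add(-8, Rational(-17, 3)) = Rational(-41, 3) ≈ -13.667)
Pow(o, 4) = Pow(Rational(-41, 3), 4) = Rational(2825761, 81)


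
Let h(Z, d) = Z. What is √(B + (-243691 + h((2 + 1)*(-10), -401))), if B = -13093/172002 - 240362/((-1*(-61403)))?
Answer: I*√27186057831921926079753174/10561438806 ≈ 493.69*I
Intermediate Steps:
B = -42146694203/10561438806 (B = -13093*1/172002 - 240362/61403 = -13093/172002 - 240362*1/61403 = -13093/172002 - 240362/61403 = -42146694203/10561438806 ≈ -3.9906)
√(B + (-243691 + h((2 + 1)*(-10), -401))) = √(-42146694203/10561438806 + (-243691 + (2 + 1)*(-10))) = √(-42146694203/10561438806 + (-243691 + 3*(-10))) = √(-42146694203/10561438806 + (-243691 - 30)) = √(-42146694203/10561438806 - 243721) = √(-2574086573931329/10561438806) = I*√27186057831921926079753174/10561438806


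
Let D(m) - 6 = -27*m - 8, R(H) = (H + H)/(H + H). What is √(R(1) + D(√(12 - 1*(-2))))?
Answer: √(-1 - 27*√14) ≈ 10.101*I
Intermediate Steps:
R(H) = 1 (R(H) = (2*H)/((2*H)) = (2*H)*(1/(2*H)) = 1)
D(m) = -2 - 27*m (D(m) = 6 + (-27*m - 8) = 6 + (-8 - 27*m) = -2 - 27*m)
√(R(1) + D(√(12 - 1*(-2)))) = √(1 + (-2 - 27*√(12 - 1*(-2)))) = √(1 + (-2 - 27*√(12 + 2))) = √(1 + (-2 - 27*√14)) = √(-1 - 27*√14)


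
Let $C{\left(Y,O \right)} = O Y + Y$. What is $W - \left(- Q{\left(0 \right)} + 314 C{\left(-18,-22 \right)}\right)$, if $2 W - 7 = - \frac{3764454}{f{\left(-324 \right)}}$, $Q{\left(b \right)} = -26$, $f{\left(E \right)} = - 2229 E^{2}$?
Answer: $- \frac{9259394173127}{77997168} \approx -1.1871 \cdot 10^{5}$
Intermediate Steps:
$C{\left(Y,O \right)} = Y + O Y$
$W = \frac{273617497}{77997168}$ ($W = \frac{7}{2} + \frac{\left(-3764454\right) \frac{1}{\left(-2229\right) \left(-324\right)^{2}}}{2} = \frac{7}{2} + \frac{\left(-3764454\right) \frac{1}{\left(-2229\right) 104976}}{2} = \frac{7}{2} + \frac{\left(-3764454\right) \frac{1}{-233991504}}{2} = \frac{7}{2} + \frac{\left(-3764454\right) \left(- \frac{1}{233991504}\right)}{2} = \frac{7}{2} + \frac{1}{2} \cdot \frac{627409}{38998584} = \frac{7}{2} + \frac{627409}{77997168} = \frac{273617497}{77997168} \approx 3.508$)
$W - \left(- Q{\left(0 \right)} + 314 C{\left(-18,-22 \right)}\right) = \frac{273617497}{77997168} - \left(26 + 314 \left(- 18 \left(1 - 22\right)\right)\right) = \frac{273617497}{77997168} - \left(26 + 314 \left(\left(-18\right) \left(-21\right)\right)\right) = \frac{273617497}{77997168} - 118718 = - \frac{9259394173127}{77997168}$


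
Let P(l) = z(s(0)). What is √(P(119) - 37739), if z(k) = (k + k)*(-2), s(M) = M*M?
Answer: I*√37739 ≈ 194.27*I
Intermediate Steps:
s(M) = M²
z(k) = -4*k (z(k) = (2*k)*(-2) = -4*k)
P(l) = 0 (P(l) = -4*0² = -4*0 = 0)
√(P(119) - 37739) = √(0 - 37739) = √(-37739) = I*√37739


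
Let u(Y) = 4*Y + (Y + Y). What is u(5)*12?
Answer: 360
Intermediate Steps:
u(Y) = 6*Y (u(Y) = 4*Y + 2*Y = 6*Y)
u(5)*12 = (6*5)*12 = 30*12 = 360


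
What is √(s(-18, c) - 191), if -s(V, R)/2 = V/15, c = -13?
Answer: I*√4715/5 ≈ 13.733*I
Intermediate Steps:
s(V, R) = -2*V/15
√(s(-18, c) - 191) = √(-2/15*(-18) - 191) = √(12/5 - 191) = √(-943/5) = I*√4715/5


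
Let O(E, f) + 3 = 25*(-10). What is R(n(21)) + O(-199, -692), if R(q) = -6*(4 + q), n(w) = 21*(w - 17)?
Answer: -781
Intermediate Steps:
n(w) = -357 + 21*w (n(w) = 21*(-17 + w) = -357 + 21*w)
O(E, f) = -253 (O(E, f) = -3 + 25*(-10) = -3 - 250 = -253)
R(q) = -24 - 6*q
R(n(21)) + O(-199, -692) = (-24 - 6*(-357 + 21*21)) - 253 = (-24 - 6*(-357 + 441)) - 253 = (-24 - 6*84) - 253 = (-24 - 504) - 253 = -528 - 253 = -781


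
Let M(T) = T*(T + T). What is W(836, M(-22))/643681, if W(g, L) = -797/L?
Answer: -797/623083208 ≈ -1.2791e-6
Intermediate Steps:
M(T) = 2*T² (M(T) = T*(2*T) = 2*T²)
W(836, M(-22))/643681 = -797/(2*(-22)²)/643681 = -797/(2*484)*(1/643681) = -797/968*(1/643681) = -797*1/968*(1/643681) = -797/968*1/643681 = -797/623083208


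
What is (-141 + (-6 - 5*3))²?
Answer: 26244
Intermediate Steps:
(-141 + (-6 - 5*3))² = (-141 + (-6 - 15))² = (-141 - 21)² = (-162)² = 26244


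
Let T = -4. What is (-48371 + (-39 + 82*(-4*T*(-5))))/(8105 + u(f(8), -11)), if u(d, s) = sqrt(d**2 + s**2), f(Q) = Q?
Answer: -44553185/6569084 + 5497*sqrt(185)/6569084 ≈ -6.7709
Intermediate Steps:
(-48371 + (-39 + 82*(-4*T*(-5))))/(8105 + u(f(8), -11)) = (-48371 + (-39 + 82*(-4*(-4)*(-5))))/(8105 + sqrt(8**2 + (-11)**2)) = (-48371 + (-39 + 82*(16*(-5))))/(8105 + sqrt(64 + 121)) = (-48371 + (-39 + 82*(-80)))/(8105 + sqrt(185)) = (-48371 + (-39 - 6560))/(8105 + sqrt(185)) = (-48371 - 6599)/(8105 + sqrt(185)) = -54970/(8105 + sqrt(185))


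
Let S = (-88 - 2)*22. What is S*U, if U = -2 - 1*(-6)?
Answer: -7920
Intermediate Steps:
U = 4 (U = -2 + 6 = 4)
S = -1980 (S = -90*22 = -1980)
S*U = -1980*4 = -7920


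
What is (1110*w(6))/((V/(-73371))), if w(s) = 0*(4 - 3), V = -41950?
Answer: 0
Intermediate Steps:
w(s) = 0 (w(s) = 0*1 = 0)
(1110*w(6))/((V/(-73371))) = (1110*0)/((-41950/(-73371))) = 0/((-41950*(-1/73371))) = 0/(41950/73371) = 0*(73371/41950) = 0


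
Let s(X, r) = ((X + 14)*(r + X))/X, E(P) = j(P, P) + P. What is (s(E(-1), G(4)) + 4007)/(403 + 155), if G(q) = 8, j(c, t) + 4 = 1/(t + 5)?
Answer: 304051/42408 ≈ 7.1697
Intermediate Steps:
j(c, t) = -4 + 1/(5 + t) (j(c, t) = -4 + 1/(t + 5) = -4 + 1/(5 + t))
E(P) = P + (-19 - 4*P)/(5 + P) (E(P) = (-19 - 4*P)/(5 + P) + P = P + (-19 - 4*P)/(5 + P))
s(X, r) = (14 + X)*(X + r)/X (s(X, r) = ((14 + X)*(X + r))/X = (14 + X)*(X + r)/X)
(s(E(-1), G(4)) + 4007)/(403 + 155) = ((14 + (-19 - 1 + (-1)²)/(5 - 1) + 8 + 14*8/((-19 - 1 + (-1)²)/(5 - 1))) + 4007)/(403 + 155) = ((14 + (-19 - 1 + 1)/4 + 8 + 14*8/((-19 - 1 + 1)/4)) + 4007)/558 = ((14 + (¼)*(-19) + 8 + 14*8/((¼)*(-19))) + 4007)*(1/558) = ((14 - 19/4 + 8 + 14*8/(-19/4)) + 4007)*(1/558) = ((14 - 19/4 + 8 + 14*8*(-4/19)) + 4007)*(1/558) = ((14 - 19/4 + 8 - 448/19) + 4007)*(1/558) = (-481/76 + 4007)*(1/558) = (304051/76)*(1/558) = 304051/42408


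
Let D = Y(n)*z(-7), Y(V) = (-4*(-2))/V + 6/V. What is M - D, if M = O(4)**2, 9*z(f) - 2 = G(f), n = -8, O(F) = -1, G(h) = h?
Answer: 1/36 ≈ 0.027778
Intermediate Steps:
z(f) = 2/9 + f/9
Y(V) = 14/V (Y(V) = 8/V + 6/V = 14/V)
M = 1 (M = (-1)**2 = 1)
D = 35/36 (D = (14/(-8))*(2/9 + (1/9)*(-7)) = (14*(-1/8))*(2/9 - 7/9) = -7/4*(-5/9) = 35/36 ≈ 0.97222)
M - D = 1 - 1*35/36 = 1 - 35/36 = 1/36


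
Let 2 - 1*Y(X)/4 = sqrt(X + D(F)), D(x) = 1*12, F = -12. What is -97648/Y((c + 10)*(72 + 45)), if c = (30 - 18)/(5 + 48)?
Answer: 1293836/31919 + 61030*sqrt(135786)/31919 ≈ 745.10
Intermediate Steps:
c = 12/53 ≈ 0.22642
D(x) = 12
Y(X) = 8 - 4*sqrt(12 + X) (Y(X) = 8 - 4*sqrt(X + 12) = 8 - 4*sqrt(12 + X))
-97648/Y((c + 10)*(72 + 45)) = -97648/(8 - 4*sqrt(12 + (12/53 + 10)*(72 + 45))) = -97648/(8 - 4*sqrt(12 + (542/53)*117)) = -97648/(8 - 4*sqrt(12 + 63414/53)) = -97648/(8 - 20*sqrt(135786)/53)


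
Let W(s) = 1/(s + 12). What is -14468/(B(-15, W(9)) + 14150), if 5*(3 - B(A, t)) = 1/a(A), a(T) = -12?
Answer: -868080/849181 ≈ -1.0223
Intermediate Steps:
W(s) = 1/(12 + s)
B(A, t) = 181/60 (B(A, t) = 3 - ⅕/(-12) = 3 - ⅕*(-1/12) = 3 + 1/60 = 181/60)
-14468/(B(-15, W(9)) + 14150) = -14468/(181/60 + 14150) = -14468/849181/60 = -14468*60/849181 = -868080/849181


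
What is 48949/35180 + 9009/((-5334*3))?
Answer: 3701153/4467860 ≈ 0.82839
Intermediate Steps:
48949/35180 + 9009/((-5334*3)) = 48949*(1/35180) + 9009/(-16002) = 48949/35180 + 9009*(-1/16002) = 48949/35180 - 143/254 = 3701153/4467860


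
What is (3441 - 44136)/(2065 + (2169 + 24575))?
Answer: -13565/9603 ≈ -1.4126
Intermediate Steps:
(3441 - 44136)/(2065 + (2169 + 24575)) = -40695/(2065 + 26744) = -40695/28809 = -40695*1/28809 = -13565/9603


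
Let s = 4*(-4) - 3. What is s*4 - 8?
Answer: -84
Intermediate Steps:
s = -19 (s = -16 - 3 = -19)
s*4 - 8 = -19*4 - 8 = -76 - 8 = -84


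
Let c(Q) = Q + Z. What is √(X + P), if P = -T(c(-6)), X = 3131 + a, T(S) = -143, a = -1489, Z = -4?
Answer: √1785 ≈ 42.249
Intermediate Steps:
c(Q) = -4 + Q (c(Q) = Q - 4 = -4 + Q)
X = 1642 (X = 3131 - 1489 = 1642)
P = 143 (P = -1*(-143) = 143)
√(X + P) = √(1642 + 143) = √1785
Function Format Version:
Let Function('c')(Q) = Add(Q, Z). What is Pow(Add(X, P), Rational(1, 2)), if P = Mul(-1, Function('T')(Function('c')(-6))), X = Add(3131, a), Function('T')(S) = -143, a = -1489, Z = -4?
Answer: Pow(1785, Rational(1, 2)) ≈ 42.249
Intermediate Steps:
Function('c')(Q) = Add(-4, Q) (Function('c')(Q) = Add(Q, -4) = Add(-4, Q))
X = 1642 (X = Add(3131, -1489) = 1642)
P = 143 (P = Mul(-1, -143) = 143)
Pow(Add(X, P), Rational(1, 2)) = Pow(Add(1642, 143), Rational(1, 2)) = Pow(1785, Rational(1, 2))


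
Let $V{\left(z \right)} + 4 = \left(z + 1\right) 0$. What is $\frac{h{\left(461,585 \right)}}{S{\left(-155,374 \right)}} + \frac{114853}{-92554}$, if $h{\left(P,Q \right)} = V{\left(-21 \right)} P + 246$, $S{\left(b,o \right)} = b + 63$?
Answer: $\frac{17166852}{1064371} \approx 16.129$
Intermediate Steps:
$S{\left(b,o \right)} = 63 + b$
$V{\left(z \right)} = -4$ ($V{\left(z \right)} = -4 + \left(z + 1\right) 0 = -4 + \left(1 + z\right) 0 = -4 + 0 = -4$)
$h{\left(P,Q \right)} = 246 - 4 P$ ($h{\left(P,Q \right)} = - 4 P + 246 = 246 - 4 P$)
$\frac{h{\left(461,585 \right)}}{S{\left(-155,374 \right)}} + \frac{114853}{-92554} = \frac{246 - 1844}{63 - 155} + \frac{114853}{-92554} = \frac{246 - 1844}{-92} + 114853 \left(- \frac{1}{92554}\right) = \left(-1598\right) \left(- \frac{1}{92}\right) - \frac{114853}{92554} = \frac{799}{46} - \frac{114853}{92554} = \frac{17166852}{1064371}$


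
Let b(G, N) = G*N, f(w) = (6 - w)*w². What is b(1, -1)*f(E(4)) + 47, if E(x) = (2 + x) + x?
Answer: 447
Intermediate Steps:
E(x) = 2 + 2*x
f(w) = w²*(6 - w)
b(1, -1)*f(E(4)) + 47 = (1*(-1))*((2 + 2*4)²*(6 - (2 + 2*4))) + 47 = -(2 + 8)²*(6 - (2 + 8)) + 47 = -10²*(6 - 1*10) + 47 = -100*(6 - 10) + 47 = -100*(-4) + 47 = -1*(-400) + 47 = 400 + 47 = 447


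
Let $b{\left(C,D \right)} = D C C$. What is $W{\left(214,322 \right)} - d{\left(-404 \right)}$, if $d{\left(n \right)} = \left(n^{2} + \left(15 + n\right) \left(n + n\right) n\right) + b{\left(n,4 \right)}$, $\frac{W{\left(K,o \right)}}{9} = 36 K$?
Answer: $126235304$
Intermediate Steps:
$b{\left(C,D \right)} = D C^{2}$ ($b{\left(C,D \right)} = C D C = D C^{2}$)
$W{\left(K,o \right)} = 324 K$ ($W{\left(K,o \right)} = 9 \cdot 36 K = 324 K$)
$d{\left(n \right)} = 5 n^{2} + 2 n^{2} \left(15 + n\right)$ ($d{\left(n \right)} = \left(n^{2} + \left(15 + n\right) \left(n + n\right) n\right) + 4 n^{2} = \left(n^{2} + \left(15 + n\right) 2 n n\right) + 4 n^{2} = \left(n^{2} + 2 n \left(15 + n\right) n\right) + 4 n^{2} = \left(n^{2} + 2 n^{2} \left(15 + n\right)\right) + 4 n^{2} = 5 n^{2} + 2 n^{2} \left(15 + n\right)$)
$W{\left(214,322 \right)} - d{\left(-404 \right)} = 324 \cdot 214 - \left(-404\right)^{2} \left(35 + 2 \left(-404\right)\right) = 69336 - 163216 \left(35 - 808\right) = 69336 - 163216 \left(-773\right) = 69336 - -126165968 = 69336 + 126165968 = 126235304$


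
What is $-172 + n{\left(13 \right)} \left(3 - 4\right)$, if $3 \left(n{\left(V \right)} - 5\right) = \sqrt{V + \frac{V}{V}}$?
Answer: $-177 - \frac{\sqrt{14}}{3} \approx -178.25$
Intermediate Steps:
$n{\left(V \right)} = 5 + \frac{\sqrt{1 + V}}{3}$ ($n{\left(V \right)} = 5 + \frac{\sqrt{V + \frac{V}{V}}}{3} = 5 + \frac{\sqrt{V + 1}}{3} = 5 + \frac{\sqrt{1 + V}}{3}$)
$-172 + n{\left(13 \right)} \left(3 - 4\right) = -172 + \left(5 + \frac{\sqrt{1 + 13}}{3}\right) \left(3 - 4\right) = -172 + \left(5 + \frac{\sqrt{14}}{3}\right) \left(3 - 4\right) = -172 + \left(5 + \frac{\sqrt{14}}{3}\right) \left(-1\right) = -172 - \left(5 + \frac{\sqrt{14}}{3}\right) = -177 - \frac{\sqrt{14}}{3}$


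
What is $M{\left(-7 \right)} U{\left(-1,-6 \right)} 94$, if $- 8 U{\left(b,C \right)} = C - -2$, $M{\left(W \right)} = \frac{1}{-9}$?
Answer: $- \frac{47}{9} \approx -5.2222$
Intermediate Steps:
$M{\left(W \right)} = - \frac{1}{9}$
$U{\left(b,C \right)} = - \frac{1}{4} - \frac{C}{8}$ ($U{\left(b,C \right)} = - \frac{C - -2}{8} = - \frac{C + 2}{8} = - \frac{2 + C}{8} = - \frac{1}{4} - \frac{C}{8}$)
$M{\left(-7 \right)} U{\left(-1,-6 \right)} 94 = - \frac{- \frac{1}{4} - - \frac{3}{4}}{9} \cdot 94 = - \frac{- \frac{1}{4} + \frac{3}{4}}{9} \cdot 94 = \left(- \frac{1}{9}\right) \frac{1}{2} \cdot 94 = \left(- \frac{1}{18}\right) 94 = - \frac{47}{9}$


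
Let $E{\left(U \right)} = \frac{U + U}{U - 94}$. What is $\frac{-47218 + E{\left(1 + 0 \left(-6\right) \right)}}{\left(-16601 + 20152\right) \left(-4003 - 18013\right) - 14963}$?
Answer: $\frac{4391276}{7272021447} \approx 0.00060386$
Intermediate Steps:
$E{\left(U \right)} = \frac{2 U}{-94 + U}$
$\frac{-47218 + E{\left(1 + 0 \left(-6\right) \right)}}{\left(-16601 + 20152\right) \left(-4003 - 18013\right) - 14963} = \frac{-47218 + \frac{2 \left(1 + 0 \left(-6\right)\right)}{-94 + \left(1 + 0 \left(-6\right)\right)}}{\left(-16601 + 20152\right) \left(-4003 - 18013\right) - 14963} = \frac{-47218 + \frac{2 \left(1 + 0\right)}{-94 + \left(1 + 0\right)}}{3551 \left(-22016\right) - 14963} = \frac{-47218 + 2 \cdot 1 \frac{1}{-94 + 1}}{-78178816 - 14963} = \frac{-47218 + 2 \cdot 1 \frac{1}{-93}}{-78193779} = \left(-47218 + 2 \cdot 1 \left(- \frac{1}{93}\right)\right) \left(- \frac{1}{78193779}\right) = \left(-47218 - \frac{2}{93}\right) \left(- \frac{1}{78193779}\right) = \left(- \frac{4391276}{93}\right) \left(- \frac{1}{78193779}\right) = \frac{4391276}{7272021447}$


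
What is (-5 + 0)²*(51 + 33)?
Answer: 2100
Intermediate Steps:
(-5 + 0)²*(51 + 33) = (-5)²*84 = 25*84 = 2100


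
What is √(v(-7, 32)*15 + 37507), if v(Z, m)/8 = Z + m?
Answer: √40507 ≈ 201.26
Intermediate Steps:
v(Z, m) = 8*Z + 8*m (v(Z, m) = 8*(Z + m) = 8*Z + 8*m)
√(v(-7, 32)*15 + 37507) = √((8*(-7) + 8*32)*15 + 37507) = √((-56 + 256)*15 + 37507) = √(200*15 + 37507) = √(3000 + 37507) = √40507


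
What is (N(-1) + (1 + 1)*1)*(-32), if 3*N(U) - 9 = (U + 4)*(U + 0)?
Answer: -128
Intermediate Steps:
N(U) = 3 + U*(4 + U)/3 (N(U) = 3 + ((U + 4)*(U + 0))/3 = 3 + ((4 + U)*U)/3 = 3 + (U*(4 + U))/3 = 3 + U*(4 + U)/3)
(N(-1) + (1 + 1)*1)*(-32) = ((3 + (⅓)*(-1)² + (4/3)*(-1)) + (1 + 1)*1)*(-32) = ((3 + (⅓)*1 - 4/3) + 2*1)*(-32) = ((3 + ⅓ - 4/3) + 2)*(-32) = (2 + 2)*(-32) = 4*(-32) = -128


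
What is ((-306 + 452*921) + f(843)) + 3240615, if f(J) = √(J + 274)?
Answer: 3656601 + √1117 ≈ 3.6566e+6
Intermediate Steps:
f(J) = √(274 + J)
((-306 + 452*921) + f(843)) + 3240615 = ((-306 + 452*921) + √(274 + 843)) + 3240615 = ((-306 + 416292) + √1117) + 3240615 = (415986 + √1117) + 3240615 = 3656601 + √1117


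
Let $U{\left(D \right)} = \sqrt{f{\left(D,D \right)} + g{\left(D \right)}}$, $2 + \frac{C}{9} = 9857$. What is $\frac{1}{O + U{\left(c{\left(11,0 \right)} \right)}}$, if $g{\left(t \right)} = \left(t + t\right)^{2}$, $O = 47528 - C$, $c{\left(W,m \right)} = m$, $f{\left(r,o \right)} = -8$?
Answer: $- \frac{41167}{1694721897} - \frac{2 i \sqrt{2}}{1694721897} \approx -2.4291 \cdot 10^{-5} - 1.669 \cdot 10^{-9} i$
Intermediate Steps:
$C = 88695$ ($C = -18 + 9 \cdot 9857 = -18 + 88713 = 88695$)
$O = -41167$ ($O = 47528 - 88695 = -41167$)
$g{\left(t \right)} = 4 t^{2}$ ($g{\left(t \right)} = \left(2 t\right)^{2} = 4 t^{2}$)
$U{\left(D \right)} = \sqrt{-8 + 4 D^{2}}$
$\frac{1}{O + U{\left(c{\left(11,0 \right)} \right)}} = \frac{1}{-41167 + 2 \sqrt{-2 + 0^{2}}} = \frac{1}{-41167 + 2 \sqrt{-2 + 0}} = \frac{1}{-41167 + 2 \sqrt{-2}} = \frac{1}{-41167 + 2 i \sqrt{2}}$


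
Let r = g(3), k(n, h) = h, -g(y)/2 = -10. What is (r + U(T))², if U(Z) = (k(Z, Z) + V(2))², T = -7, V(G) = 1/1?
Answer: 3136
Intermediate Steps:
g(y) = 20 (g(y) = -2*(-10) = 20)
V(G) = 1
r = 20
U(Z) = (1 + Z)² (U(Z) = (Z + 1)² = (1 + Z)²)
(r + U(T))² = (20 + (1 - 7)²)² = (20 + (-6)²)² = (20 + 36)² = 56² = 3136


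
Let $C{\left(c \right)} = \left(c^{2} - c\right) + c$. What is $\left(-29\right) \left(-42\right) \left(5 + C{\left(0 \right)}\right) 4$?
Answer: $24360$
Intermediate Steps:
$C{\left(c \right)} = c^{2}$
$\left(-29\right) \left(-42\right) \left(5 + C{\left(0 \right)}\right) 4 = \left(-29\right) \left(-42\right) \left(5 + 0^{2}\right) 4 = 1218 \left(5 + 0\right) 4 = 1218 \cdot 5 \cdot 4 = 1218 \cdot 20 = 24360$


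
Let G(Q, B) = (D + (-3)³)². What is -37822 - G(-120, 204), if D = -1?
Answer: -38606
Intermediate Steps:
G(Q, B) = 784 (G(Q, B) = (-1 + (-3)³)² = (-1 - 27)² = (-28)² = 784)
-37822 - G(-120, 204) = -37822 - 1*784 = -37822 - 784 = -38606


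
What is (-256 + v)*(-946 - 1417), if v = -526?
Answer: 1847866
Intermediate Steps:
(-256 + v)*(-946 - 1417) = (-256 - 526)*(-946 - 1417) = -782*(-2363) = 1847866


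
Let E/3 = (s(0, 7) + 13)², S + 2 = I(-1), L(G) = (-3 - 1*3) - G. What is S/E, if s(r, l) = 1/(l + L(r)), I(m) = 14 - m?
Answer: 13/588 ≈ 0.022109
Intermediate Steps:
L(G) = -6 - G (L(G) = (-3 - 3) - G = -6 - G)
S = 13 (S = -2 + (14 - 1*(-1)) = -2 + (14 + 1) = -2 + 15 = 13)
s(r, l) = 1/(-6 + l - r) (s(r, l) = 1/(l + (-6 - r)) = 1/(-6 + l - r))
E = 588 (E = 3*(-1/(6 + 0 - 1*7) + 13)² = 3*(-1/(6 + 0 - 7) + 13)² = 3*(-1/(-1) + 13)² = 3*(-1*(-1) + 13)² = 3*(1 + 13)² = 3*14² = 3*196 = 588)
S/E = 13/588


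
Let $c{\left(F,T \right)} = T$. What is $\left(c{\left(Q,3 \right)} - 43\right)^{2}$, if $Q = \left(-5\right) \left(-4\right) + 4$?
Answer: $1600$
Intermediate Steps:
$Q = 24$ ($Q = 20 + 4 = 24$)
$\left(c{\left(Q,3 \right)} - 43\right)^{2} = \left(3 - 43\right)^{2} = \left(-40\right)^{2} = 1600$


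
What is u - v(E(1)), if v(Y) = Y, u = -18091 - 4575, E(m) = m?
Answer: -22667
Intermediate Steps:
u = -22666
u - v(E(1)) = -22666 - 1*1 = -22666 - 1 = -22667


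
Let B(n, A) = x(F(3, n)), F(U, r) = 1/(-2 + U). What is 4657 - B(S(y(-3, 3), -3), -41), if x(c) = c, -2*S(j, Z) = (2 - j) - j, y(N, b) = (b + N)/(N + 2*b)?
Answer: 4656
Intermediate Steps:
y(N, b) = (N + b)/(N + 2*b)
S(j, Z) = -1 + j (S(j, Z) = -((2 - j) - j)/2 = -(2 - 2*j)/2 = -1 + j)
B(n, A) = 1 (B(n, A) = 1/(-2 + 3) = 1/1 = 1)
4657 - B(S(y(-3, 3), -3), -41) = 4657 - 1*1 = 4657 - 1 = 4656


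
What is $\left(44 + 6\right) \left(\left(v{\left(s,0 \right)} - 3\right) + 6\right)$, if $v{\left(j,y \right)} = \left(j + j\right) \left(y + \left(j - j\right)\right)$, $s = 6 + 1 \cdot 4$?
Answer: $150$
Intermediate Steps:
$s = 10$ ($s = 6 + 4 = 10$)
$v{\left(j,y \right)} = 2 j y$ ($v{\left(j,y \right)} = 2 j \left(y + 0\right) = 2 j y$)
$\left(44 + 6\right) \left(\left(v{\left(s,0 \right)} - 3\right) + 6\right) = \left(44 + 6\right) \left(\left(2 \cdot 10 \cdot 0 - 3\right) + 6\right) = 50 \left(\left(0 - 3\right) + 6\right) = 50 \left(-3 + 6\right) = 50 \cdot 3 = 150$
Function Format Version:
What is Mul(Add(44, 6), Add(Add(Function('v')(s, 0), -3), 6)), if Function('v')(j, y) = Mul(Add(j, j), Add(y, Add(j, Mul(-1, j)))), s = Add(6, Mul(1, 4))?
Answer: 150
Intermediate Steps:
s = 10 (s = Add(6, 4) = 10)
Function('v')(j, y) = Mul(2, j, y) (Function('v')(j, y) = Mul(Mul(2, j), Add(y, 0)) = Mul(Mul(2, j), y) = Mul(2, j, y))
Mul(Add(44, 6), Add(Add(Function('v')(s, 0), -3), 6)) = Mul(Add(44, 6), Add(Add(Mul(2, 10, 0), -3), 6)) = Mul(50, Add(Add(0, -3), 6)) = Mul(50, Add(-3, 6)) = Mul(50, 3) = 150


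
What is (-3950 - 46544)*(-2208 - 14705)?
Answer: 854005022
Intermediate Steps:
(-3950 - 46544)*(-2208 - 14705) = -50494*(-16913) = 854005022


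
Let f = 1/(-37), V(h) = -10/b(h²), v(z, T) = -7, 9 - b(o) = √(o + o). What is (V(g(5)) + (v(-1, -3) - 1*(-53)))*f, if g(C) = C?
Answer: -1336/1147 + 50*√2/1147 ≈ -1.1031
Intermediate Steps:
b(o) = 9 - √2*√o (b(o) = 9 - √(o + o) = 9 - √(2*o) = 9 - √2*√o)
V(h) = -10/(9 - √2*√(h²))
f = -1/37 ≈ -0.027027
(V(g(5)) + (v(-1, -3) - 1*(-53)))*f = (10/(-9 + √2*√(5²)) + (-7 - 1*(-53)))*(-1/37) = (10/(-9 + √2*√25) + (-7 + 53))*(-1/37) = (10/(-9 + √2*5) + 46)*(-1/37) = (10/(-9 + 5*√2) + 46)*(-1/37) = (46 + 10/(-9 + 5*√2))*(-1/37) = -46/37 - 10/(37*(-9 + 5*√2))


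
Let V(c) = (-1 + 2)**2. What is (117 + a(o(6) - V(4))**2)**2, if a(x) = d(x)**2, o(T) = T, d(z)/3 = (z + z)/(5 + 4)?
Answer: 379353529/6561 ≈ 57819.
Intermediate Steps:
V(c) = 1 (V(c) = 1**2 = 1)
d(z) = 2*z/3 (d(z) = 3*((z + z)/(5 + 4)) = 3*((2*z)/9) = 3*((2*z)*(1/9)) = 3*(2*z/9) = 2*z/3)
a(x) = 4*x**2/9 (a(x) = (2*x/3)**2 = 4*x**2/9)
(117 + a(o(6) - V(4))**2)**2 = (117 + (4*(6 - 1*1)**2/9)**2)**2 = (117 + (4*(6 - 1)**2/9)**2)**2 = (117 + ((4/9)*5**2)**2)**2 = (117 + ((4/9)*25)**2)**2 = (117 + (100/9)**2)**2 = (117 + 10000/81)**2 = (19477/81)**2 = 379353529/6561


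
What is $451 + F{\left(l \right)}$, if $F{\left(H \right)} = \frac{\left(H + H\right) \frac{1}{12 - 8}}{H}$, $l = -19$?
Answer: $\frac{903}{2} \approx 451.5$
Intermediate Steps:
$F{\left(H \right)} = \frac{1}{2}$ ($F{\left(H \right)} = \frac{2 H \frac{1}{4}}{H} = \frac{\frac{1}{2} H}{H} = \frac{1}{2}$)
$451 + F{\left(l \right)} = 451 + \frac{1}{2} = \frac{903}{2}$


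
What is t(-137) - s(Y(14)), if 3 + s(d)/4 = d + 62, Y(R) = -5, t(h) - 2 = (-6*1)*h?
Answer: 608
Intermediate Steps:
t(h) = 2 - 6*h (t(h) = 2 + (-6*1)*h = 2 - 6*h)
s(d) = 236 + 4*d (s(d) = -12 + 4*(d + 62) = -12 + 4*(62 + d) = -12 + (248 + 4*d) = 236 + 4*d)
t(-137) - s(Y(14)) = (2 - 6*(-137)) - (236 + 4*(-5)) = (2 + 822) - (236 - 20) = 824 - 1*216 = 824 - 216 = 608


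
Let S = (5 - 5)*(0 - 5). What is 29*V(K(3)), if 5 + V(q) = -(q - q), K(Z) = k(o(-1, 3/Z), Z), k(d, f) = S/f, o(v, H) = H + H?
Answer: -145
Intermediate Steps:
o(v, H) = 2*H
S = 0 (S = 0*(-5) = 0)
k(d, f) = 0 (k(d, f) = 0/f = 0)
K(Z) = 0
V(q) = -5 (V(q) = -5 - (q - q) = -5 - 1*0 = -5 + 0 = -5)
29*V(K(3)) = 29*(-5) = -145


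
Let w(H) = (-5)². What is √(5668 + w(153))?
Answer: √5693 ≈ 75.452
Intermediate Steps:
w(H) = 25
√(5668 + w(153)) = √(5668 + 25) = √5693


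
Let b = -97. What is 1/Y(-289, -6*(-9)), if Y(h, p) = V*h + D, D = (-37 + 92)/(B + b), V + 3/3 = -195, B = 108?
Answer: 1/56649 ≈ 1.7653e-5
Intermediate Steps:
V = -196 (V = -1 - 195 = -196)
D = 5 (D = (-37 + 92)/(108 - 97) = 55/11 = 55*(1/11) = 5)
Y(h, p) = 5 - 196*h (Y(h, p) = -196*h + 5 = 5 - 196*h)
1/Y(-289, -6*(-9)) = 1/(5 - 196*(-289)) = 1/(5 + 56644) = 1/56649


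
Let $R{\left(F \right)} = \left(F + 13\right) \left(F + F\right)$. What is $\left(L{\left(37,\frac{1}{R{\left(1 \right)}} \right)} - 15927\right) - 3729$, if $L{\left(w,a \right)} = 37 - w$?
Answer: $-19656$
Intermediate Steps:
$R{\left(F \right)} = 2 F \left(13 + F\right)$ ($R{\left(F \right)} = \left(13 + F\right) 2 F = 2 F \left(13 + F\right)$)
$\left(L{\left(37,\frac{1}{R{\left(1 \right)}} \right)} - 15927\right) - 3729 = \left(\left(37 - 37\right) - 15927\right) - 3729 = \left(0 - 15927\right) - 3729 = -15927 - 3729 = -19656$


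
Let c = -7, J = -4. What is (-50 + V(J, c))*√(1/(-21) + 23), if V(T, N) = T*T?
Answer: -34*√10122/21 ≈ -162.89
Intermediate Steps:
V(T, N) = T²
(-50 + V(J, c))*√(1/(-21) + 23) = (-50 + (-4)²)*√(1/(-21) + 23) = (-50 + 16)*√(-1/21 + 23) = -34*√10122/21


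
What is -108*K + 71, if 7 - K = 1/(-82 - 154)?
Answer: -40442/59 ≈ -685.46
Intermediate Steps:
K = 1653/236 (K = 7 - 1/(-82 - 154) = 7 - 1/(-236) = 7 - 1*(-1/236) = 7 + 1/236 = 1653/236 ≈ 7.0042)
-108*K + 71 = -108*1653/236 + 71 = -44631/59 + 71 = -40442/59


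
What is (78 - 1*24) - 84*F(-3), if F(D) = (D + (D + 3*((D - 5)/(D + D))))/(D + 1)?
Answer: -30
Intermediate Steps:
F(D) = (2*D + 3*(-5 + D)/(2*D))/(1 + D) (F(D) = (D + (D + 3*((-5 + D)/((2*D)))))/(1 + D) = (D + (D + 3*((-5 + D)*(1/(2*D)))))/(1 + D) = (D + (D + 3*((-5 + D)/(2*D))))/(1 + D) = (D + (D + 3*(-5 + D)/(2*D)))/(1 + D) = (2*D + 3*(-5 + D)/(2*D))/(1 + D))
(78 - 1*24) - 84*F(-3) = (78 - 1*24) - 42*(-15 + 3*(-3) + 4*(-3)²)/((-3)*(1 - 3)) = (78 - 24) - 42*(-1)*(-15 - 9 + 4*9)/(3*(-2)) = 54 - 42*(-1)*(-1)*(-15 - 9 + 36)/(3*2) = 54 - 42*(-1)*(-1)*12/(3*2) = 54 - 84*1 = 54 - 84 = -30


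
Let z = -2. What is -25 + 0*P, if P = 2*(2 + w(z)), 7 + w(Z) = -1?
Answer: -25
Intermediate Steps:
w(Z) = -8 (w(Z) = -7 - 1 = -8)
P = -12 (P = 2*(2 - 8) = 2*(-6) = -12)
-25 + 0*P = -25 + 0*(-12) = -25 + 0 = -25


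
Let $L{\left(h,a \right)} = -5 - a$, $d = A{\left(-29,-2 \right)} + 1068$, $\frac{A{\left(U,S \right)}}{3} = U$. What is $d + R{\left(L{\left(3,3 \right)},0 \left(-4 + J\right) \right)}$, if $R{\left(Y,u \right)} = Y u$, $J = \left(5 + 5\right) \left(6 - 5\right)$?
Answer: $981$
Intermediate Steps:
$J = 10$ ($J = 10 \cdot 1 = 10$)
$A{\left(U,S \right)} = 3 U$
$d = 981$ ($d = 3 \left(-29\right) + 1068 = -87 + 1068 = 981$)
$d + R{\left(L{\left(3,3 \right)},0 \left(-4 + J\right) \right)} = 981 + \left(-5 - 3\right) 0 \left(-4 + 10\right) = 981 + \left(-5 - 3\right) 0 \cdot 6 = 981 - 0 = 981 + 0 = 981$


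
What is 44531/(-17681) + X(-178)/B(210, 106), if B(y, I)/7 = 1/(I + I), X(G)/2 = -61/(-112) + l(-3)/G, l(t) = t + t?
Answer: 5013941763/154213682 ≈ 32.513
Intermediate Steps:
l(t) = 2*t
X(G) = 61/56 - 12/G (X(G) = 2*(-61/(-112) + (2*(-3))/G) = 2*(-61*(-1/112) - 6/G) = 2*(61/112 - 6/G) = 61/56 - 12/G)
B(y, I) = 7/(2*I) (B(y, I) = 7/(I + I) = 7/((2*I)) = 7*(1/(2*I)) = 7/(2*I))
44531/(-17681) + X(-178)/B(210, 106) = 44531/(-17681) + (61/56 - 12/(-178))/(((7/2)/106)) = 44531*(-1/17681) + (61/56 - 12*(-1/178))/(((7/2)*(1/106))) = -44531/17681 + (61/56 + 6/89)/(7/212) = -44531/17681 + (5765/4984)*(212/7) = -44531/17681 + 305545/8722 = 5013941763/154213682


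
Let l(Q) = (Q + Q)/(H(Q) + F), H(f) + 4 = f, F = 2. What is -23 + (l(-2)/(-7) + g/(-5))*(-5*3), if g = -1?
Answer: -167/7 ≈ -23.857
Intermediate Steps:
H(f) = -4 + f
l(Q) = 2*Q/(-2 + Q) (l(Q) = (Q + Q)/((-4 + Q) + 2) = (2*Q)/(-2 + Q) = 2*Q/(-2 + Q))
-23 + (l(-2)/(-7) + g/(-5))*(-5*3) = -23 + ((2*(-2)/(-2 - 2))/(-7) - 1/(-5))*(-5*3) = -23 + ((2*(-2)/(-4))*(-⅐) - 1*(-⅕))*(-15) = -23 + ((2*(-2)*(-¼))*(-⅐) + ⅕)*(-15) = -23 + (1*(-⅐) + ⅕)*(-15) = -23 + (-⅐ + ⅕)*(-15) = -23 + (2/35)*(-15) = -23 - 6/7 = -167/7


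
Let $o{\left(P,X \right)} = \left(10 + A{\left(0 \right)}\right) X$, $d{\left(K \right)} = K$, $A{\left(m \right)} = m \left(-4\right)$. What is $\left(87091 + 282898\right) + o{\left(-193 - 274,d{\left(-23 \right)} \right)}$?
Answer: $369759$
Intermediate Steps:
$A{\left(m \right)} = - 4 m$
$o{\left(P,X \right)} = 10 X$ ($o{\left(P,X \right)} = \left(10 - 0\right) X = \left(10 + 0\right) X = 10 X$)
$\left(87091 + 282898\right) + o{\left(-193 - 274,d{\left(-23 \right)} \right)} = \left(87091 + 282898\right) + 10 \left(-23\right) = 369989 - 230 = 369759$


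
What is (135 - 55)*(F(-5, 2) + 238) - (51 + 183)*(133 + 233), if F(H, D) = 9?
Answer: -65884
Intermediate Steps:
(135 - 55)*(F(-5, 2) + 238) - (51 + 183)*(133 + 233) = (135 - 55)*(9 + 238) - (51 + 183)*(133 + 233) = 80*247 - 234*366 = 19760 - 1*85644 = 19760 - 85644 = -65884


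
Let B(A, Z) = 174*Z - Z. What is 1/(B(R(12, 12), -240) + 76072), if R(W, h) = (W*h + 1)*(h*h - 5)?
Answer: 1/34552 ≈ 2.8942e-5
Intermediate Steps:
R(W, h) = (1 + W*h)*(-5 + h**2) (R(W, h) = (1 + W*h)*(h**2 - 5) = (1 + W*h)*(-5 + h**2))
B(A, Z) = 173*Z
1/(B(R(12, 12), -240) + 76072) = 1/(173*(-240) + 76072) = 1/(-41520 + 76072) = 1/34552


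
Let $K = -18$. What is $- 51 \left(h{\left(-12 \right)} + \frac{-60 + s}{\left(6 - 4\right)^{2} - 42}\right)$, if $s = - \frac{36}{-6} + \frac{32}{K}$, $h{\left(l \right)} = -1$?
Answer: $- \frac{1360}{57} \approx -23.86$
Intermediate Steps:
$s = \frac{38}{9}$ ($s = - \frac{36}{-6} + \frac{32}{-18} = \left(-36\right) \left(- \frac{1}{6}\right) + 32 \left(- \frac{1}{18}\right) = 6 - \frac{16}{9} = \frac{38}{9} \approx 4.2222$)
$- 51 \left(h{\left(-12 \right)} + \frac{-60 + s}{\left(6 - 4\right)^{2} - 42}\right) = - 51 \left(-1 + \frac{-60 + \frac{38}{9}}{\left(6 - 4\right)^{2} - 42}\right) = - 51 \left(-1 - \frac{502}{9 \left(2^{2} - 42\right)}\right) = - 51 \left(-1 - \frac{502}{9 \left(4 - 42\right)}\right) = - 51 \left(-1 - \frac{502}{9 \left(-38\right)}\right) = - 51 \left(-1 - - \frac{251}{171}\right) = - 51 \left(-1 + \frac{251}{171}\right) = \left(-51\right) \frac{80}{171} = - \frac{1360}{57}$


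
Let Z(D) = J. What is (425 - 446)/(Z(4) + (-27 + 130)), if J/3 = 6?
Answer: -21/121 ≈ -0.17355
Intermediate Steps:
J = 18 (J = 3*6 = 18)
Z(D) = 18
(425 - 446)/(Z(4) + (-27 + 130)) = (425 - 446)/(18 + (-27 + 130)) = -21/(18 + 103) = -21/121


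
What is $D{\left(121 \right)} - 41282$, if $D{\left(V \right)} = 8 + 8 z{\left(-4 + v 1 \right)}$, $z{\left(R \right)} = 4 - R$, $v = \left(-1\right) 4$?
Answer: $-41178$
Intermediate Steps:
$v = -4$
$D{\left(V \right)} = 104$ ($D{\left(V \right)} = 8 + 8 \left(4 - \left(-4 - 4\right)\right) = 8 + 8 \left(4 - -8\right) = 8 + 8 \left(4 + 8\right) = 8 + 8 \cdot 12 = 8 + 96 = 104$)
$D{\left(121 \right)} - 41282 = 104 - 41282 = -41178$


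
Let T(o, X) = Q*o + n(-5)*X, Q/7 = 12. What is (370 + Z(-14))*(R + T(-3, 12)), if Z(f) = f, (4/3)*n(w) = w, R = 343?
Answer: 16376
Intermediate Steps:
n(w) = 3*w/4
Q = 84 (Q = 7*12 = 84)
T(o, X) = 84*o - 15*X/4 (T(o, X) = 84*o + ((¾)*(-5))*X = 84*o - 15*X/4)
(370 + Z(-14))*(R + T(-3, 12)) = (370 - 14)*(343 + (84*(-3) - 15/4*12)) = 356*(343 + (-252 - 45)) = 356*(343 - 297) = 356*46 = 16376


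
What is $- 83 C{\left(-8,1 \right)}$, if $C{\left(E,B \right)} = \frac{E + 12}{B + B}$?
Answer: $-166$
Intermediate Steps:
$C{\left(E,B \right)} = \frac{12 + E}{2 B}$
$- 83 C{\left(-8,1 \right)} = - 83 \frac{12 - 8}{2 \cdot 1} = - 83 \cdot \frac{1}{2} \cdot 1 \cdot 4 = \left(-83\right) 2 = -166$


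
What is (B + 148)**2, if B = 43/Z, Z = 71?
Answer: 111323601/5041 ≈ 22084.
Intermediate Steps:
B = 43/71 ≈ 0.60563
(B + 148)**2 = (43/71 + 148)**2 = (10551/71)**2 = 111323601/5041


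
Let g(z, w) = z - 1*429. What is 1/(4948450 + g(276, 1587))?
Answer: 1/4948297 ≈ 2.0209e-7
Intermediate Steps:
g(z, w) = -429 + z (g(z, w) = z - 429 = -429 + z)
1/(4948450 + g(276, 1587)) = 1/(4948450 + (-429 + 276)) = 1/(4948450 - 153) = 1/4948297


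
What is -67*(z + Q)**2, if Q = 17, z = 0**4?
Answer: -19363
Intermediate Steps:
z = 0
-67*(z + Q)**2 = -67*(0 + 17)**2 = -67*17**2 = -67*289 = -19363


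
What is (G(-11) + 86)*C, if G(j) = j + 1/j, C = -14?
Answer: -11536/11 ≈ -1048.7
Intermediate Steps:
(G(-11) + 86)*C = ((-11 + 1/(-11)) + 86)*(-14) = ((-11 - 1/11) + 86)*(-14) = (-122/11 + 86)*(-14) = (824/11)*(-14) = -11536/11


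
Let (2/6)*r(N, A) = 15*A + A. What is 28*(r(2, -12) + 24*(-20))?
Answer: -29568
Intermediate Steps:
r(N, A) = 48*A (r(N, A) = 3*(15*A + A) = 3*(16*A) = 48*A)
28*(r(2, -12) + 24*(-20)) = 28*(48*(-12) + 24*(-20)) = 28*(-576 - 480) = 28*(-1056) = -29568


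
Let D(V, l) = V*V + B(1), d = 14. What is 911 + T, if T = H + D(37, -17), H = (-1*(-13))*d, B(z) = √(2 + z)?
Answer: 2462 + √3 ≈ 2463.7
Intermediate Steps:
H = 182 (H = -1*(-13)*14 = 13*14 = 182)
D(V, l) = √3 + V² (D(V, l) = V*V + √(2 + 1) = V² + √3 = √3 + V²)
T = 1551 + √3 (T = 182 + (√3 + 37²) = 182 + (√3 + 1369) = 182 + (1369 + √3) = 1551 + √3 ≈ 1552.7)
911 + T = 911 + (1551 + √3) = 2462 + √3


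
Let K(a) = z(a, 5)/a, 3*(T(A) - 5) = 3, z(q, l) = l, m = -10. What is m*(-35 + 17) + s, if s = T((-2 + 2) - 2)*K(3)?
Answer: 190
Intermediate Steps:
T(A) = 6 (T(A) = 5 + (1/3)*3 = 5 + 1 = 6)
K(a) = 5/a
s = 10 (s = 6*(5/3) = 10)
m*(-35 + 17) + s = -10*(-35 + 17) + 10 = -10*(-18) + 10 = 180 + 10 = 190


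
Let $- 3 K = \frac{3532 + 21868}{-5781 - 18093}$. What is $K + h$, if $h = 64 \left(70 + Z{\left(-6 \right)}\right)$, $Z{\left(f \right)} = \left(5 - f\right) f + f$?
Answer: $- \frac{4571108}{35811} \approx -127.65$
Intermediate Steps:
$Z{\left(f \right)} = f + f \left(5 - f\right)$ ($Z{\left(f \right)} = f \left(5 - f\right) + f = f + f \left(5 - f\right)$)
$K = \frac{12700}{35811}$ ($K = - \frac{\left(3532 + 21868\right) \frac{1}{-5781 - 18093}}{3} = - \frac{25400 \frac{1}{-23874}}{3} = - \frac{25400 \left(- \frac{1}{23874}\right)}{3} = \left(- \frac{1}{3}\right) \left(- \frac{12700}{11937}\right) = \frac{12700}{35811} \approx 0.35464$)
$h = -128$ ($h = 64 \left(70 - 6 \left(6 - -6\right)\right) = 64 \left(70 - 6 \left(6 + 6\right)\right) = 64 \left(70 - 72\right) = 64 \left(-2\right) = -128$)
$K + h = \frac{12700}{35811} - 128 = - \frac{4571108}{35811}$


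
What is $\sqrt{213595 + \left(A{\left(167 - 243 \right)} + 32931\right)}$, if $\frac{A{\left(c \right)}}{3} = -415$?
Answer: $\sqrt{245281} \approx 495.26$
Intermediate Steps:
$A{\left(c \right)} = -1245$ ($A{\left(c \right)} = 3 \left(-415\right) = -1245$)
$\sqrt{213595 + \left(A{\left(167 - 243 \right)} + 32931\right)} = \sqrt{213595 + \left(-1245 + 32931\right)} = \sqrt{213595 + 31686} = \sqrt{245281}$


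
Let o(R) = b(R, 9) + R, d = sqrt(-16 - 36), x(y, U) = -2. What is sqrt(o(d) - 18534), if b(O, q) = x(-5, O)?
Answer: sqrt(-18536 + 2*I*sqrt(13)) ≈ 0.026 + 136.15*I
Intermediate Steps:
d = 2*I*sqrt(13) (d = sqrt(-52) = 2*I*sqrt(13) ≈ 7.2111*I)
b(O, q) = -2
o(R) = -2 + R
sqrt(o(d) - 18534) = sqrt((-2 + 2*I*sqrt(13)) - 18534) = sqrt(-18536 + 2*I*sqrt(13))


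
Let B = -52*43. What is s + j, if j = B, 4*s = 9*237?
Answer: -6811/4 ≈ -1702.8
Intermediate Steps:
s = 2133/4 (s = (9*237)/4 = (¼)*2133 = 2133/4 ≈ 533.25)
B = -2236
j = -2236
s + j = 2133/4 - 2236 = -6811/4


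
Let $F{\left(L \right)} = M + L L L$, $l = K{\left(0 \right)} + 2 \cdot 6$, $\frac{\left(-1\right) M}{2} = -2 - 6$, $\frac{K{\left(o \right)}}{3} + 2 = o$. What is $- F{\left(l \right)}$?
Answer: $-232$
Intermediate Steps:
$K{\left(o \right)} = -6 + 3 o$
$M = 16$ ($M = - 2 \left(-2 - 6\right) = \left(-2\right) \left(-8\right) = 16$)
$l = 6$ ($l = \left(-6 + 3 \cdot 0\right) + 2 \cdot 6 = \left(-6 + 0\right) + 12 = -6 + 12 = 6$)
$F{\left(L \right)} = 16 + L^{3}$ ($F{\left(L \right)} = 16 + L L L = 16 + L L^{2} = 16 + L^{3}$)
$- F{\left(l \right)} = - (16 + 6^{3}) = - (16 + 216) = \left(-1\right) 232 = -232$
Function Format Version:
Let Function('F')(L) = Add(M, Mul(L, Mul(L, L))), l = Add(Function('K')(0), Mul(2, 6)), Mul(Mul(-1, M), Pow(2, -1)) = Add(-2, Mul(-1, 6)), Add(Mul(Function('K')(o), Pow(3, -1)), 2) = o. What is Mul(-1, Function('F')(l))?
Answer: -232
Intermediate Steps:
Function('K')(o) = Add(-6, Mul(3, o))
M = 16 (M = Mul(-2, Add(-2, Mul(-1, 6))) = Mul(-2, Add(-2, -6)) = Mul(-2, -8) = 16)
l = 6 (l = Add(Add(-6, Mul(3, 0)), Mul(2, 6)) = Add(Add(-6, 0), 12) = Add(-6, 12) = 6)
Function('F')(L) = Add(16, Pow(L, 3)) (Function('F')(L) = Add(16, Mul(L, Mul(L, L))) = Add(16, Mul(L, Pow(L, 2))) = Add(16, Pow(L, 3)))
Mul(-1, Function('F')(l)) = Mul(-1, Add(16, Pow(6, 3))) = Mul(-1, Add(16, 216)) = Mul(-1, 232) = -232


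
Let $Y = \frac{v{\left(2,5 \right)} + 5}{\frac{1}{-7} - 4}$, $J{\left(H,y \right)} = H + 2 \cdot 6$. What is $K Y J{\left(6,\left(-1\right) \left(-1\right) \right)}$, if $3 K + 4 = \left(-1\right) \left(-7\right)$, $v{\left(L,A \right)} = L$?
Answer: $- \frac{882}{29} \approx -30.414$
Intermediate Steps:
$J{\left(H,y \right)} = 12 + H$ ($J{\left(H,y \right)} = H + 12 = 12 + H$)
$K = 1$ ($K = - \frac{4}{3} + \frac{\left(-1\right) \left(-7\right)}{3} = - \frac{4}{3} + \frac{1}{3} \cdot 7 = - \frac{4}{3} + \frac{7}{3} = 1$)
$Y = - \frac{49}{29}$ ($Y = \frac{2 + 5}{\frac{1}{-7} - 4} = \frac{7}{- \frac{1}{7} - 4} = \frac{7}{- \frac{29}{7}} = 7 \left(- \frac{7}{29}\right) = - \frac{49}{29} \approx -1.6897$)
$K Y J{\left(6,\left(-1\right) \left(-1\right) \right)} = 1 \left(- \frac{49}{29}\right) \left(12 + 6\right) = \left(- \frac{49}{29}\right) 18 = - \frac{882}{29}$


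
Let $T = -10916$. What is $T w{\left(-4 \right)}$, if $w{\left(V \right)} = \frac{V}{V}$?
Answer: $-10916$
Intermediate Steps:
$w{\left(V \right)} = 1$
$T w{\left(-4 \right)} = \left(-10916\right) 1 = -10916$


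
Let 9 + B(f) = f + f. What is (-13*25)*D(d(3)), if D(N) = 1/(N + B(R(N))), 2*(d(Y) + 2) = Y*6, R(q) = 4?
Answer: -325/6 ≈ -54.167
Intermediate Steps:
B(f) = -9 + 2*f (B(f) = -9 + (f + f) = -9 + 2*f)
d(Y) = -2 + 3*Y (d(Y) = -2 + (Y*6)/2 = -2 + (6*Y)/2 = -2 + 3*Y)
D(N) = 1/(-1 + N) (D(N) = 1/(N + (-9 + 2*4)) = 1/(N + (-9 + 8)) = 1/(N - 1) = 1/(-1 + N))
(-13*25)*D(d(3)) = (-13*25)/(-1 + (-2 + 3*3)) = -325/(-1 + (-2 + 9)) = -325/(-1 + 7) = -325/6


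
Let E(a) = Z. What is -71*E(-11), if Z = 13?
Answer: -923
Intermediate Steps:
E(a) = 13
-71*E(-11) = -71*13 = -923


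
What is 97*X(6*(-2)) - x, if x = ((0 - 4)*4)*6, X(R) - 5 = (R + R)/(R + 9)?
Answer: 1357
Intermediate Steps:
X(R) = 5 + 2*R/(9 + R) (X(R) = 5 + (R + R)/(R + 9) = 5 + (2*R)/(9 + R) = 5 + 2*R/(9 + R))
x = -96 (x = -4*4*6 = -16*6 = -96)
97*X(6*(-2)) - x = 97*((45 + 7*(6*(-2)))/(9 + 6*(-2))) - 1*(-96) = 97*((45 + 7*(-12))/(9 - 12)) + 96 = 97*((45 - 84)/(-3)) + 96 = 97*(-⅓*(-39)) + 96 = 97*13 + 96 = 1261 + 96 = 1357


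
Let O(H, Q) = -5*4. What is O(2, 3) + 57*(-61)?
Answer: -3497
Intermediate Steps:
O(H, Q) = -20
O(2, 3) + 57*(-61) = -20 + 57*(-61) = -20 - 3477 = -3497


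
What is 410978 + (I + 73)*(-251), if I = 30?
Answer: 385125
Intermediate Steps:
410978 + (I + 73)*(-251) = 410978 + (30 + 73)*(-251) = 410978 + 103*(-251) = 410978 - 25853 = 385125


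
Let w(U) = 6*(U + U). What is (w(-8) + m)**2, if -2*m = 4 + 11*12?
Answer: 26896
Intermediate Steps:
m = -68 (m = -(4 + 11*12)/2 = -(4 + 132)/2 = -1/2*136 = -68)
w(U) = 12*U (w(U) = 6*(2*U) = 12*U)
(w(-8) + m)**2 = (12*(-8) - 68)**2 = (-96 - 68)**2 = (-164)**2 = 26896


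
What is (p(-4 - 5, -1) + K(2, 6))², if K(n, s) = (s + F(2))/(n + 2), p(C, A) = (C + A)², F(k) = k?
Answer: 10404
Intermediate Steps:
p(C, A) = (A + C)²
K(n, s) = (2 + s)/(2 + n) (K(n, s) = (s + 2)/(n + 2) = (2 + s)/(2 + n))
(p(-4 - 5, -1) + K(2, 6))² = ((-1 + (-4 - 5))² + (2 + 6)/(2 + 2))² = ((-1 - 9)² + 8/4)² = ((-10)² + (¼)*8)² = (100 + 2)² = 102² = 10404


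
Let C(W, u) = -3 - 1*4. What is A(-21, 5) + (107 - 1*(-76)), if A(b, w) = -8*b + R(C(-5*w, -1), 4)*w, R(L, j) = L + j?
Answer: 336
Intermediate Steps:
C(W, u) = -7 (C(W, u) = -3 - 4 = -7)
A(b, w) = -8*b - 3*w (A(b, w) = -8*b + (-7 + 4)*w = -8*b - 3*w)
A(-21, 5) + (107 - 1*(-76)) = (-8*(-21) - 3*5) + (107 - 1*(-76)) = (168 - 15) + (107 + 76) = 153 + 183 = 336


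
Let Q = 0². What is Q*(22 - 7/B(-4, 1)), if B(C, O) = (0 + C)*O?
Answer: 0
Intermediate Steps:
B(C, O) = C*O
Q = 0
Q*(22 - 7/B(-4, 1)) = 0*(22 - 7/((-4*1))) = 0*(22 - 7/(-4)) = 0*(22 - 7*(-¼)) = 0*(22 + 7/4) = 0*(95/4) = 0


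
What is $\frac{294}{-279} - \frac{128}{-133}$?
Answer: $- \frac{1130}{12369} \approx -0.091357$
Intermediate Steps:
$\frac{294}{-279} - \frac{128}{-133} = 294 \left(- \frac{1}{279}\right) - - \frac{128}{133} = - \frac{98}{93} + \frac{128}{133} = - \frac{1130}{12369}$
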